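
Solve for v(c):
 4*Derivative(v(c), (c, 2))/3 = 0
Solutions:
 v(c) = C1 + C2*c


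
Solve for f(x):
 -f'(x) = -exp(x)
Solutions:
 f(x) = C1 + exp(x)


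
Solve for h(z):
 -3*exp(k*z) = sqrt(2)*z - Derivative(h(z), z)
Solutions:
 h(z) = C1 + sqrt(2)*z^2/2 + 3*exp(k*z)/k


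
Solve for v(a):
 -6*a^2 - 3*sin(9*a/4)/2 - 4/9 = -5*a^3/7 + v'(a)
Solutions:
 v(a) = C1 + 5*a^4/28 - 2*a^3 - 4*a/9 + 2*cos(9*a/4)/3


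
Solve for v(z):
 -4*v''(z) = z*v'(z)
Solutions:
 v(z) = C1 + C2*erf(sqrt(2)*z/4)


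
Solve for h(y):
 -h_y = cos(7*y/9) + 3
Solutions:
 h(y) = C1 - 3*y - 9*sin(7*y/9)/7


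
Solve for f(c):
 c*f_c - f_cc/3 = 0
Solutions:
 f(c) = C1 + C2*erfi(sqrt(6)*c/2)


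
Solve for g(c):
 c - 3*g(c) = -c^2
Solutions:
 g(c) = c*(c + 1)/3


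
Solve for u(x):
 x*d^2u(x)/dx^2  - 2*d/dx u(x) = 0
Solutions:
 u(x) = C1 + C2*x^3


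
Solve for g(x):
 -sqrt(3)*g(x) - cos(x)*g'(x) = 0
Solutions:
 g(x) = C1*(sin(x) - 1)^(sqrt(3)/2)/(sin(x) + 1)^(sqrt(3)/2)


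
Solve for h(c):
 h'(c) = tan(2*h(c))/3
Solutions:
 h(c) = -asin(C1*exp(2*c/3))/2 + pi/2
 h(c) = asin(C1*exp(2*c/3))/2


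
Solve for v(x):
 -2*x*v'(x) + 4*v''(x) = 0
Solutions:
 v(x) = C1 + C2*erfi(x/2)


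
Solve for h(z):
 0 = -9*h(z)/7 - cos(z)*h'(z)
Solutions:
 h(z) = C1*(sin(z) - 1)^(9/14)/(sin(z) + 1)^(9/14)


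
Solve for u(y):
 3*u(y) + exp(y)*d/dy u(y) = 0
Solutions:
 u(y) = C1*exp(3*exp(-y))


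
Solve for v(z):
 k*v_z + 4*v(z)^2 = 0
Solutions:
 v(z) = k/(C1*k + 4*z)


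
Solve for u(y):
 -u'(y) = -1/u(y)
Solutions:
 u(y) = -sqrt(C1 + 2*y)
 u(y) = sqrt(C1 + 2*y)


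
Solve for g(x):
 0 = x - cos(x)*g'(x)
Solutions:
 g(x) = C1 + Integral(x/cos(x), x)


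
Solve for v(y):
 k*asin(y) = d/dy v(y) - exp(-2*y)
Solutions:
 v(y) = C1 + k*y*asin(y) + k*sqrt(1 - y^2) - exp(-2*y)/2


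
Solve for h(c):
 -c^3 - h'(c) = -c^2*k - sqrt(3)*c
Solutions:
 h(c) = C1 - c^4/4 + c^3*k/3 + sqrt(3)*c^2/2


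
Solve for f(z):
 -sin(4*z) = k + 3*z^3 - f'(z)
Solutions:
 f(z) = C1 + k*z + 3*z^4/4 - cos(4*z)/4


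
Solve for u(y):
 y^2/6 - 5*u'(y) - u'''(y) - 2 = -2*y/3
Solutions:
 u(y) = C1 + C2*sin(sqrt(5)*y) + C3*cos(sqrt(5)*y) + y^3/90 + y^2/15 - 31*y/75


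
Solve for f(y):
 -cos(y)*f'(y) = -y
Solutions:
 f(y) = C1 + Integral(y/cos(y), y)


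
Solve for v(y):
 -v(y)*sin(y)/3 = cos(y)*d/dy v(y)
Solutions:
 v(y) = C1*cos(y)^(1/3)


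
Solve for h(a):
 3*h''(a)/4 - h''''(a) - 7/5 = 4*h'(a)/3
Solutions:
 h(a) = C1 + C2*exp(3^(1/3)*a*(3/(sqrt(247)/8 + 2)^(1/3) + 4*3^(1/3)*(sqrt(247)/8 + 2)^(1/3))/24)*sin(sqrt(3)*a*(-4*(9*sqrt(247)/8 + 18)^(1/3) + 9/(9*sqrt(247)/8 + 18)^(1/3))/24) + C3*exp(3^(1/3)*a*(3/(sqrt(247)/8 + 2)^(1/3) + 4*3^(1/3)*(sqrt(247)/8 + 2)^(1/3))/24)*cos(sqrt(3)*a*(-4*(9*sqrt(247)/8 + 18)^(1/3) + 9/(9*sqrt(247)/8 + 18)^(1/3))/24) + C4*exp(-3^(1/3)*a*(3/(sqrt(247)/8 + 2)^(1/3) + 4*3^(1/3)*(sqrt(247)/8 + 2)^(1/3))/12) - 21*a/20


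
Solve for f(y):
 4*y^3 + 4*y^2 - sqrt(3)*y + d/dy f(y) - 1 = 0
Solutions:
 f(y) = C1 - y^4 - 4*y^3/3 + sqrt(3)*y^2/2 + y


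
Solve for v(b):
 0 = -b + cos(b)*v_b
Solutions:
 v(b) = C1 + Integral(b/cos(b), b)


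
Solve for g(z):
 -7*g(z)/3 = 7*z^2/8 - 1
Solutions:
 g(z) = 3/7 - 3*z^2/8


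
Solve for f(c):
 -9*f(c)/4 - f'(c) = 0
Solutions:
 f(c) = C1*exp(-9*c/4)


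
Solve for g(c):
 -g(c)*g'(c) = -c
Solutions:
 g(c) = -sqrt(C1 + c^2)
 g(c) = sqrt(C1 + c^2)


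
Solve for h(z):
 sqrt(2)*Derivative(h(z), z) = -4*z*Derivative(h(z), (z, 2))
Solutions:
 h(z) = C1 + C2*z^(1 - sqrt(2)/4)


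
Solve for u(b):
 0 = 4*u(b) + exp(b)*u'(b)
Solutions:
 u(b) = C1*exp(4*exp(-b))


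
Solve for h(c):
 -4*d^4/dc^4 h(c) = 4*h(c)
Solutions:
 h(c) = (C1*sin(sqrt(2)*c/2) + C2*cos(sqrt(2)*c/2))*exp(-sqrt(2)*c/2) + (C3*sin(sqrt(2)*c/2) + C4*cos(sqrt(2)*c/2))*exp(sqrt(2)*c/2)


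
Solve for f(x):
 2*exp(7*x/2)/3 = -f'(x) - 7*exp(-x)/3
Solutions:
 f(x) = C1 - 4*exp(7*x/2)/21 + 7*exp(-x)/3


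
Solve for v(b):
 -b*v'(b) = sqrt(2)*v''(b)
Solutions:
 v(b) = C1 + C2*erf(2^(1/4)*b/2)


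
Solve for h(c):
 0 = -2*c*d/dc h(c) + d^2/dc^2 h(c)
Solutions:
 h(c) = C1 + C2*erfi(c)


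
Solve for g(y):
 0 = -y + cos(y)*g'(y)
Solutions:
 g(y) = C1 + Integral(y/cos(y), y)


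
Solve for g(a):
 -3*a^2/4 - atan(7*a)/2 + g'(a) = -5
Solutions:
 g(a) = C1 + a^3/4 + a*atan(7*a)/2 - 5*a - log(49*a^2 + 1)/28


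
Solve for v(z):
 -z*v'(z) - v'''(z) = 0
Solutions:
 v(z) = C1 + Integral(C2*airyai(-z) + C3*airybi(-z), z)


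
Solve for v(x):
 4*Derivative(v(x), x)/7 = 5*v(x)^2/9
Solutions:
 v(x) = -36/(C1 + 35*x)


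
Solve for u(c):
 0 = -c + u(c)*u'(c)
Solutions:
 u(c) = -sqrt(C1 + c^2)
 u(c) = sqrt(C1 + c^2)


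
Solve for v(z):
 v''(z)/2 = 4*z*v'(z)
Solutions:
 v(z) = C1 + C2*erfi(2*z)


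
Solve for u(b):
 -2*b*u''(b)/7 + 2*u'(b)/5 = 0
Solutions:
 u(b) = C1 + C2*b^(12/5)


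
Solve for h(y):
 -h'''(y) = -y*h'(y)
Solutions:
 h(y) = C1 + Integral(C2*airyai(y) + C3*airybi(y), y)


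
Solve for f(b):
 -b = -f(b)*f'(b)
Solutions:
 f(b) = -sqrt(C1 + b^2)
 f(b) = sqrt(C1 + b^2)


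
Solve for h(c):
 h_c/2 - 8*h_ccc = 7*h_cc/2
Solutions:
 h(c) = C1 + C2*exp(c*(-7 + sqrt(113))/32) + C3*exp(-c*(7 + sqrt(113))/32)


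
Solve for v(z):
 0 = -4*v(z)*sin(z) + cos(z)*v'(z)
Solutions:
 v(z) = C1/cos(z)^4


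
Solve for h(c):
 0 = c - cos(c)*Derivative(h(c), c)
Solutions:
 h(c) = C1 + Integral(c/cos(c), c)


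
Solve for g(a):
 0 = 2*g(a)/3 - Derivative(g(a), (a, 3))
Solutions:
 g(a) = C3*exp(2^(1/3)*3^(2/3)*a/3) + (C1*sin(2^(1/3)*3^(1/6)*a/2) + C2*cos(2^(1/3)*3^(1/6)*a/2))*exp(-2^(1/3)*3^(2/3)*a/6)


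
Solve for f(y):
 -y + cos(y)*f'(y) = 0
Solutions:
 f(y) = C1 + Integral(y/cos(y), y)


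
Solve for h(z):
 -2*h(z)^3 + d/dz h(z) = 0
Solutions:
 h(z) = -sqrt(2)*sqrt(-1/(C1 + 2*z))/2
 h(z) = sqrt(2)*sqrt(-1/(C1 + 2*z))/2


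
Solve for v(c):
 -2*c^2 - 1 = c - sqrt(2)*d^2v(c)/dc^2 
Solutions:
 v(c) = C1 + C2*c + sqrt(2)*c^4/12 + sqrt(2)*c^3/12 + sqrt(2)*c^2/4


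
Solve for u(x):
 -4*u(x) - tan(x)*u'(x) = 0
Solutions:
 u(x) = C1/sin(x)^4


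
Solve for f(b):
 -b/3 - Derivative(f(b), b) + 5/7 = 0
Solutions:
 f(b) = C1 - b^2/6 + 5*b/7


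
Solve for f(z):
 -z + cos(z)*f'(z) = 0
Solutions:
 f(z) = C1 + Integral(z/cos(z), z)


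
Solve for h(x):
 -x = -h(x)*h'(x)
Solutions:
 h(x) = -sqrt(C1 + x^2)
 h(x) = sqrt(C1 + x^2)


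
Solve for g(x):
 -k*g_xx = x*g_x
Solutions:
 g(x) = C1 + C2*sqrt(k)*erf(sqrt(2)*x*sqrt(1/k)/2)


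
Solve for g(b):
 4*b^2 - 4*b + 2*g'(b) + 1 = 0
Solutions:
 g(b) = C1 - 2*b^3/3 + b^2 - b/2


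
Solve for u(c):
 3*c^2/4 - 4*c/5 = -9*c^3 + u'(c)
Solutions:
 u(c) = C1 + 9*c^4/4 + c^3/4 - 2*c^2/5


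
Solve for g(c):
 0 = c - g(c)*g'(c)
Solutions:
 g(c) = -sqrt(C1 + c^2)
 g(c) = sqrt(C1 + c^2)


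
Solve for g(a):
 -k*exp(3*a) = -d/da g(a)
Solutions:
 g(a) = C1 + k*exp(3*a)/3


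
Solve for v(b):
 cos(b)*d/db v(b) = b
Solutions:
 v(b) = C1 + Integral(b/cos(b), b)


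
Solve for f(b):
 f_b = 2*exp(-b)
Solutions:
 f(b) = C1 - 2*exp(-b)


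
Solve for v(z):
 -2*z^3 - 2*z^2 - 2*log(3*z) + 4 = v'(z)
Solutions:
 v(z) = C1 - z^4/2 - 2*z^3/3 - 2*z*log(z) - z*log(9) + 6*z


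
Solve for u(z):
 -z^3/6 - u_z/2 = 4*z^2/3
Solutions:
 u(z) = C1 - z^4/12 - 8*z^3/9


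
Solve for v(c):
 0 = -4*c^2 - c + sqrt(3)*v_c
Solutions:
 v(c) = C1 + 4*sqrt(3)*c^3/9 + sqrt(3)*c^2/6


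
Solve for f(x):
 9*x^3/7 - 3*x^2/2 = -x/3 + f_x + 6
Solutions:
 f(x) = C1 + 9*x^4/28 - x^3/2 + x^2/6 - 6*x


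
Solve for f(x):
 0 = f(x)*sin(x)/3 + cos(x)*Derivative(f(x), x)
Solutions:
 f(x) = C1*cos(x)^(1/3)


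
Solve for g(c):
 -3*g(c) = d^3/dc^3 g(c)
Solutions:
 g(c) = C3*exp(-3^(1/3)*c) + (C1*sin(3^(5/6)*c/2) + C2*cos(3^(5/6)*c/2))*exp(3^(1/3)*c/2)


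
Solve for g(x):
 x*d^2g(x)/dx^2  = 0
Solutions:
 g(x) = C1 + C2*x


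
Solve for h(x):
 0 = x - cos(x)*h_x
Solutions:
 h(x) = C1 + Integral(x/cos(x), x)


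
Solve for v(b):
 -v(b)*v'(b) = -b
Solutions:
 v(b) = -sqrt(C1 + b^2)
 v(b) = sqrt(C1 + b^2)


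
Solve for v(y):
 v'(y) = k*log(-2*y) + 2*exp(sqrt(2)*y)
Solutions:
 v(y) = C1 + k*y*log(-y) + k*y*(-1 + log(2)) + sqrt(2)*exp(sqrt(2)*y)


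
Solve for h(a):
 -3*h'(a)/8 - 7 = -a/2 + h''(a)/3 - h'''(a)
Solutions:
 h(a) = C1 + C2*exp(a*(2 - sqrt(58))/12) + C3*exp(a*(2 + sqrt(58))/12) + 2*a^2/3 - 536*a/27


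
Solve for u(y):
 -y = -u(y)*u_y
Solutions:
 u(y) = -sqrt(C1 + y^2)
 u(y) = sqrt(C1 + y^2)


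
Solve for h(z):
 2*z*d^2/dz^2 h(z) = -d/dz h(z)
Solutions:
 h(z) = C1 + C2*sqrt(z)


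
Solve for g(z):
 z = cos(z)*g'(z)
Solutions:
 g(z) = C1 + Integral(z/cos(z), z)


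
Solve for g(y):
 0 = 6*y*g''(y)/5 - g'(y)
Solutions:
 g(y) = C1 + C2*y^(11/6)


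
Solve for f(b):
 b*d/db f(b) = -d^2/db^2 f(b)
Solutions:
 f(b) = C1 + C2*erf(sqrt(2)*b/2)


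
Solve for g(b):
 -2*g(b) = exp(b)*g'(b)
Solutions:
 g(b) = C1*exp(2*exp(-b))


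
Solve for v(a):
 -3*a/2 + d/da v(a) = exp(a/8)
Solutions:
 v(a) = C1 + 3*a^2/4 + 8*exp(a/8)


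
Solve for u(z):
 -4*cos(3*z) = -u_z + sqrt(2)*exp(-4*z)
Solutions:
 u(z) = C1 + 4*sin(3*z)/3 - sqrt(2)*exp(-4*z)/4


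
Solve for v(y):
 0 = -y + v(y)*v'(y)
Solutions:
 v(y) = -sqrt(C1 + y^2)
 v(y) = sqrt(C1 + y^2)


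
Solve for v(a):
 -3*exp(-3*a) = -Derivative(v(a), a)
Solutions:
 v(a) = C1 - exp(-3*a)


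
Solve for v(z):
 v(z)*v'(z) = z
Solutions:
 v(z) = -sqrt(C1 + z^2)
 v(z) = sqrt(C1 + z^2)


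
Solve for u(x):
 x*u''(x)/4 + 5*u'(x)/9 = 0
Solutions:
 u(x) = C1 + C2/x^(11/9)


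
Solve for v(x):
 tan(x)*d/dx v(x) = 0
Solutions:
 v(x) = C1


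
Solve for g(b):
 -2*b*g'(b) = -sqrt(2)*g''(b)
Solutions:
 g(b) = C1 + C2*erfi(2^(3/4)*b/2)


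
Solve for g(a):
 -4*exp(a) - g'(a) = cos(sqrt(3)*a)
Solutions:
 g(a) = C1 - 4*exp(a) - sqrt(3)*sin(sqrt(3)*a)/3


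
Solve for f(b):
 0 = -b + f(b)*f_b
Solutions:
 f(b) = -sqrt(C1 + b^2)
 f(b) = sqrt(C1 + b^2)


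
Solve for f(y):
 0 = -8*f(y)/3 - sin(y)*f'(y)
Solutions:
 f(y) = C1*(cos(y) + 1)^(4/3)/(cos(y) - 1)^(4/3)


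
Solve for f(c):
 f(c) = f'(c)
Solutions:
 f(c) = C1*exp(c)


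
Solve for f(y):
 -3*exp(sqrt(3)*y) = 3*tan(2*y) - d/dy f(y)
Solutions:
 f(y) = C1 + sqrt(3)*exp(sqrt(3)*y) - 3*log(cos(2*y))/2


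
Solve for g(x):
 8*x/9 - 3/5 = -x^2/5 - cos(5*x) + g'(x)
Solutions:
 g(x) = C1 + x^3/15 + 4*x^2/9 - 3*x/5 + sin(5*x)/5


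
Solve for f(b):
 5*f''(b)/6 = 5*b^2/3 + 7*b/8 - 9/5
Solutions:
 f(b) = C1 + C2*b + b^4/6 + 7*b^3/40 - 27*b^2/25


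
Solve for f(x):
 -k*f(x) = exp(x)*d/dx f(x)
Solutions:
 f(x) = C1*exp(k*exp(-x))


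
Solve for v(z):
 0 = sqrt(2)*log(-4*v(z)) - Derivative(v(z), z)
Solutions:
 -sqrt(2)*Integral(1/(log(-_y) + 2*log(2)), (_y, v(z)))/2 = C1 - z


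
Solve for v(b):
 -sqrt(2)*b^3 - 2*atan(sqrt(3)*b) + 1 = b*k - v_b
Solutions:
 v(b) = C1 + sqrt(2)*b^4/4 + b^2*k/2 + 2*b*atan(sqrt(3)*b) - b - sqrt(3)*log(3*b^2 + 1)/3


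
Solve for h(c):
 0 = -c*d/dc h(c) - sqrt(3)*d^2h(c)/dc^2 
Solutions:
 h(c) = C1 + C2*erf(sqrt(2)*3^(3/4)*c/6)


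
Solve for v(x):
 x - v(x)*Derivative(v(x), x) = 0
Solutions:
 v(x) = -sqrt(C1 + x^2)
 v(x) = sqrt(C1 + x^2)


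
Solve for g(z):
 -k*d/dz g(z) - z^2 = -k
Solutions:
 g(z) = C1 + z - z^3/(3*k)


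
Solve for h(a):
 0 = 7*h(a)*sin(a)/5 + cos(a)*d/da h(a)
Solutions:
 h(a) = C1*cos(a)^(7/5)


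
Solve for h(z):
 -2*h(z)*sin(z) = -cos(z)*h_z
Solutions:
 h(z) = C1/cos(z)^2


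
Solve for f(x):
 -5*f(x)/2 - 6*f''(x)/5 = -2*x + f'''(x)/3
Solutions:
 f(x) = C1*exp(x*(-24 + 24*6^(2/3)/(25*sqrt(1201) + 913)^(1/3) + 6^(1/3)*(25*sqrt(1201) + 913)^(1/3))/20)*sin(2^(1/3)*3^(1/6)*x*(-3^(2/3)*(25*sqrt(1201) + 913)^(1/3) + 72*2^(1/3)/(25*sqrt(1201) + 913)^(1/3))/20) + C2*exp(x*(-24 + 24*6^(2/3)/(25*sqrt(1201) + 913)^(1/3) + 6^(1/3)*(25*sqrt(1201) + 913)^(1/3))/20)*cos(2^(1/3)*3^(1/6)*x*(-3^(2/3)*(25*sqrt(1201) + 913)^(1/3) + 72*2^(1/3)/(25*sqrt(1201) + 913)^(1/3))/20) + C3*exp(-x*(24*6^(2/3)/(25*sqrt(1201) + 913)^(1/3) + 12 + 6^(1/3)*(25*sqrt(1201) + 913)^(1/3))/10) + 4*x/5


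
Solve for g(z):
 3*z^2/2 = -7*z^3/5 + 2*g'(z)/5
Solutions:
 g(z) = C1 + 7*z^4/8 + 5*z^3/4


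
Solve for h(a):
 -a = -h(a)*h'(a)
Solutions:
 h(a) = -sqrt(C1 + a^2)
 h(a) = sqrt(C1 + a^2)


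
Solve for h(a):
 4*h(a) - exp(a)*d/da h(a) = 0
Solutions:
 h(a) = C1*exp(-4*exp(-a))


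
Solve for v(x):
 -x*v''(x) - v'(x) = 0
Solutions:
 v(x) = C1 + C2*log(x)


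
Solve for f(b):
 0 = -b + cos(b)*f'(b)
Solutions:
 f(b) = C1 + Integral(b/cos(b), b)


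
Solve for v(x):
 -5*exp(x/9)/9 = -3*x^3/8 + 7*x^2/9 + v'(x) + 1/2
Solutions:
 v(x) = C1 + 3*x^4/32 - 7*x^3/27 - x/2 - 5*exp(x/9)


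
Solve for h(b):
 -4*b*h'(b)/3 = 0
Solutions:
 h(b) = C1


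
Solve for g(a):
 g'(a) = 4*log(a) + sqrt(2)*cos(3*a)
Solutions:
 g(a) = C1 + 4*a*log(a) - 4*a + sqrt(2)*sin(3*a)/3


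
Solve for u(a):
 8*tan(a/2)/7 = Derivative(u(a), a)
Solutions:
 u(a) = C1 - 16*log(cos(a/2))/7


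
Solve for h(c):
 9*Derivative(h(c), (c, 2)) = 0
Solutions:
 h(c) = C1 + C2*c


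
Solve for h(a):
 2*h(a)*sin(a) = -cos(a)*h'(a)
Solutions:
 h(a) = C1*cos(a)^2


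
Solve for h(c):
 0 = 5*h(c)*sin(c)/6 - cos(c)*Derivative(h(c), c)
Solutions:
 h(c) = C1/cos(c)^(5/6)


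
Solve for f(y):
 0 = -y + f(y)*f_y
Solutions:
 f(y) = -sqrt(C1 + y^2)
 f(y) = sqrt(C1 + y^2)


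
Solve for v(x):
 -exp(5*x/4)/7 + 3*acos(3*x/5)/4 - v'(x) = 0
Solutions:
 v(x) = C1 + 3*x*acos(3*x/5)/4 - sqrt(25 - 9*x^2)/4 - 4*exp(5*x/4)/35


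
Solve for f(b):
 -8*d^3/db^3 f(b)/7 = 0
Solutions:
 f(b) = C1 + C2*b + C3*b^2


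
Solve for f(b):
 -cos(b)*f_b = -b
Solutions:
 f(b) = C1 + Integral(b/cos(b), b)


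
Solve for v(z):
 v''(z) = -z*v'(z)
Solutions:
 v(z) = C1 + C2*erf(sqrt(2)*z/2)


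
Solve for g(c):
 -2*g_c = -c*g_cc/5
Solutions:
 g(c) = C1 + C2*c^11


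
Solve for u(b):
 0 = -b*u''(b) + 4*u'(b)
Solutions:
 u(b) = C1 + C2*b^5


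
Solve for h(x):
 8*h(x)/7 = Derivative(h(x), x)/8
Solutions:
 h(x) = C1*exp(64*x/7)


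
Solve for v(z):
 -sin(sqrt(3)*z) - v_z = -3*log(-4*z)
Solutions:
 v(z) = C1 + 3*z*log(-z) - 3*z + 6*z*log(2) + sqrt(3)*cos(sqrt(3)*z)/3


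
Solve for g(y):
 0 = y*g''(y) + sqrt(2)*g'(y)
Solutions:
 g(y) = C1 + C2*y^(1 - sqrt(2))


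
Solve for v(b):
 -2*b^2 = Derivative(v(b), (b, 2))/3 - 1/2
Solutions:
 v(b) = C1 + C2*b - b^4/2 + 3*b^2/4


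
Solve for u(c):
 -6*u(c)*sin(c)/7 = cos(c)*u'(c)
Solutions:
 u(c) = C1*cos(c)^(6/7)


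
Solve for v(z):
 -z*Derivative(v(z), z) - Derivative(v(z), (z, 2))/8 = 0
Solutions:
 v(z) = C1 + C2*erf(2*z)


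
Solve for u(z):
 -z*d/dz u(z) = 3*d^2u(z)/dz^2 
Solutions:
 u(z) = C1 + C2*erf(sqrt(6)*z/6)


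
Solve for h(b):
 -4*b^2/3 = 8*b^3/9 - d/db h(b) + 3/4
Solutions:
 h(b) = C1 + 2*b^4/9 + 4*b^3/9 + 3*b/4


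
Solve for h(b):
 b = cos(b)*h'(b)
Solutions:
 h(b) = C1 + Integral(b/cos(b), b)


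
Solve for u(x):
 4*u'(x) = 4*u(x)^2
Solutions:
 u(x) = -1/(C1 + x)


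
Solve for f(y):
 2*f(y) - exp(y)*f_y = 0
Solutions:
 f(y) = C1*exp(-2*exp(-y))


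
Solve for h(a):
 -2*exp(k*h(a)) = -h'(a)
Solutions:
 h(a) = Piecewise((log(-1/(C1*k + 2*a*k))/k, Ne(k, 0)), (nan, True))
 h(a) = Piecewise((C1 + 2*a, Eq(k, 0)), (nan, True))


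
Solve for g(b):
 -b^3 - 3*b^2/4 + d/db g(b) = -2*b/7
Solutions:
 g(b) = C1 + b^4/4 + b^3/4 - b^2/7


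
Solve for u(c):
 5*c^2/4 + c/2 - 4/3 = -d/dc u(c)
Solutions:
 u(c) = C1 - 5*c^3/12 - c^2/4 + 4*c/3


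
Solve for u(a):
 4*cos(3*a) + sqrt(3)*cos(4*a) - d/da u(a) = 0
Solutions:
 u(a) = C1 + 4*sin(3*a)/3 + sqrt(3)*sin(4*a)/4


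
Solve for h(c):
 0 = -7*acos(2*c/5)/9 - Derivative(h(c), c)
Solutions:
 h(c) = C1 - 7*c*acos(2*c/5)/9 + 7*sqrt(25 - 4*c^2)/18


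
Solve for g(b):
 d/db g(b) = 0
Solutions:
 g(b) = C1


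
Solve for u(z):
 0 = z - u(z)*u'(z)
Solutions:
 u(z) = -sqrt(C1 + z^2)
 u(z) = sqrt(C1 + z^2)


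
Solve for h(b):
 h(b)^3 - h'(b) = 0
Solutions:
 h(b) = -sqrt(2)*sqrt(-1/(C1 + b))/2
 h(b) = sqrt(2)*sqrt(-1/(C1 + b))/2


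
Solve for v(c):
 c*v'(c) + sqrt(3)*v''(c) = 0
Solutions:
 v(c) = C1 + C2*erf(sqrt(2)*3^(3/4)*c/6)


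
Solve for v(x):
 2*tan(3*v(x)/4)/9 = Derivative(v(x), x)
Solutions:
 v(x) = -4*asin(C1*exp(x/6))/3 + 4*pi/3
 v(x) = 4*asin(C1*exp(x/6))/3


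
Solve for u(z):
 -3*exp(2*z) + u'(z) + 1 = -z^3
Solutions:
 u(z) = C1 - z^4/4 - z + 3*exp(2*z)/2


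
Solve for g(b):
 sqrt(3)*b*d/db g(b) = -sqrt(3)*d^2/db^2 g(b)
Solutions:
 g(b) = C1 + C2*erf(sqrt(2)*b/2)


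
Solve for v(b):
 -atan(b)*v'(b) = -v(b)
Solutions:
 v(b) = C1*exp(Integral(1/atan(b), b))


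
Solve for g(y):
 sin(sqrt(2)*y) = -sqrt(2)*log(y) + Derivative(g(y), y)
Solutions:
 g(y) = C1 + sqrt(2)*y*(log(y) - 1) - sqrt(2)*cos(sqrt(2)*y)/2


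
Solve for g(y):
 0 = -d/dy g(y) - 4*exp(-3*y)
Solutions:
 g(y) = C1 + 4*exp(-3*y)/3


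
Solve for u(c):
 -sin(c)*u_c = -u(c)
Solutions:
 u(c) = C1*sqrt(cos(c) - 1)/sqrt(cos(c) + 1)


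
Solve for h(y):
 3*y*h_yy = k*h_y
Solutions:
 h(y) = C1 + y^(re(k)/3 + 1)*(C2*sin(log(y)*Abs(im(k))/3) + C3*cos(log(y)*im(k)/3))


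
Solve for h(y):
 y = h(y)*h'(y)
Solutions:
 h(y) = -sqrt(C1 + y^2)
 h(y) = sqrt(C1 + y^2)


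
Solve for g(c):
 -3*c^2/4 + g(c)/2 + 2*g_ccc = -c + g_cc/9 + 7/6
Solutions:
 g(c) = C1*exp(c*((81*sqrt(59043) + 19682)^(-1/3) + 2 + (81*sqrt(59043) + 19682)^(1/3))/108)*sin(sqrt(3)*c*(-(81*sqrt(59043) + 19682)^(1/3) + (81*sqrt(59043) + 19682)^(-1/3))/108) + C2*exp(c*((81*sqrt(59043) + 19682)^(-1/3) + 2 + (81*sqrt(59043) + 19682)^(1/3))/108)*cos(sqrt(3)*c*(-(81*sqrt(59043) + 19682)^(1/3) + (81*sqrt(59043) + 19682)^(-1/3))/108) + C3*exp(c*(-(81*sqrt(59043) + 19682)^(1/3) - 1/(81*sqrt(59043) + 19682)^(1/3) + 1)/54) + 3*c^2/2 - 2*c + 3


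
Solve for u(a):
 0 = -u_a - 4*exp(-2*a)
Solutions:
 u(a) = C1 + 2*exp(-2*a)


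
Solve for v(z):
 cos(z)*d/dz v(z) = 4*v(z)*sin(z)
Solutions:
 v(z) = C1/cos(z)^4


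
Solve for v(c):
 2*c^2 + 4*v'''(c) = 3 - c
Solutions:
 v(c) = C1 + C2*c + C3*c^2 - c^5/120 - c^4/96 + c^3/8


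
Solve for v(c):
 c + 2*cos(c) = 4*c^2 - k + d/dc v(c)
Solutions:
 v(c) = C1 - 4*c^3/3 + c^2/2 + c*k + 2*sin(c)


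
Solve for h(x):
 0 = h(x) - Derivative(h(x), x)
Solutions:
 h(x) = C1*exp(x)


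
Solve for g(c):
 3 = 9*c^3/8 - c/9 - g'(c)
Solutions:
 g(c) = C1 + 9*c^4/32 - c^2/18 - 3*c


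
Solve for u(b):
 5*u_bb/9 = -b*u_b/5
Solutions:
 u(b) = C1 + C2*erf(3*sqrt(2)*b/10)


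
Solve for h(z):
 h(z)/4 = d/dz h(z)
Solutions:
 h(z) = C1*exp(z/4)


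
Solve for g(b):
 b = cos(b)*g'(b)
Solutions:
 g(b) = C1 + Integral(b/cos(b), b)


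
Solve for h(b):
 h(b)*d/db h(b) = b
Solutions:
 h(b) = -sqrt(C1 + b^2)
 h(b) = sqrt(C1 + b^2)


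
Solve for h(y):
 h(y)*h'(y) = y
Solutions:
 h(y) = -sqrt(C1 + y^2)
 h(y) = sqrt(C1 + y^2)


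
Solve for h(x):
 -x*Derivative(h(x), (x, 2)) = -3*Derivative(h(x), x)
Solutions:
 h(x) = C1 + C2*x^4


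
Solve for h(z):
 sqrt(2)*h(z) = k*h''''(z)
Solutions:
 h(z) = C1*exp(-2^(1/8)*z*(1/k)^(1/4)) + C2*exp(2^(1/8)*z*(1/k)^(1/4)) + C3*exp(-2^(1/8)*I*z*(1/k)^(1/4)) + C4*exp(2^(1/8)*I*z*(1/k)^(1/4))


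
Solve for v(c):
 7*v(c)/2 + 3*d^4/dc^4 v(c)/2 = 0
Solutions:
 v(c) = (C1*sin(sqrt(2)*3^(3/4)*7^(1/4)*c/6) + C2*cos(sqrt(2)*3^(3/4)*7^(1/4)*c/6))*exp(-sqrt(2)*3^(3/4)*7^(1/4)*c/6) + (C3*sin(sqrt(2)*3^(3/4)*7^(1/4)*c/6) + C4*cos(sqrt(2)*3^(3/4)*7^(1/4)*c/6))*exp(sqrt(2)*3^(3/4)*7^(1/4)*c/6)


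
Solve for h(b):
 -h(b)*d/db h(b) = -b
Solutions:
 h(b) = -sqrt(C1 + b^2)
 h(b) = sqrt(C1 + b^2)


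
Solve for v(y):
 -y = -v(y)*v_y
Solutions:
 v(y) = -sqrt(C1 + y^2)
 v(y) = sqrt(C1 + y^2)


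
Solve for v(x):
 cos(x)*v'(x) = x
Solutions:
 v(x) = C1 + Integral(x/cos(x), x)


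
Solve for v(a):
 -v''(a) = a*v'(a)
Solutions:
 v(a) = C1 + C2*erf(sqrt(2)*a/2)


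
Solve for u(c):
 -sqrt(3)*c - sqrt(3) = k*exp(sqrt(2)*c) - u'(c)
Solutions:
 u(c) = C1 + sqrt(3)*c^2/2 + sqrt(3)*c + sqrt(2)*k*exp(sqrt(2)*c)/2


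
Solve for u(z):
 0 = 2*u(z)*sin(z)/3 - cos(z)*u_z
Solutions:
 u(z) = C1/cos(z)^(2/3)


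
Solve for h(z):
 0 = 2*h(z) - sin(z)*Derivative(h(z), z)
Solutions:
 h(z) = C1*(cos(z) - 1)/(cos(z) + 1)


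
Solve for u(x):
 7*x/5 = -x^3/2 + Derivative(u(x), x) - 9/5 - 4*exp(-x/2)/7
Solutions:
 u(x) = C1 + x^4/8 + 7*x^2/10 + 9*x/5 - 8*exp(-x/2)/7


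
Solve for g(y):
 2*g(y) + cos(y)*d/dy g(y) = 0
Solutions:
 g(y) = C1*(sin(y) - 1)/(sin(y) + 1)


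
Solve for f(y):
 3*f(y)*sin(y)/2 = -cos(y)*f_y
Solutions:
 f(y) = C1*cos(y)^(3/2)


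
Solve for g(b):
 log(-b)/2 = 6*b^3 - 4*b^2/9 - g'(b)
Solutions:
 g(b) = C1 + 3*b^4/2 - 4*b^3/27 - b*log(-b)/2 + b/2


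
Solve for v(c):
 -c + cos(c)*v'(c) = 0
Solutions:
 v(c) = C1 + Integral(c/cos(c), c)


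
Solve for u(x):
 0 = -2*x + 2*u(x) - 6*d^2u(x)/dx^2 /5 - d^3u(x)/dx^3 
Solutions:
 u(x) = C1*exp(-x*(4/(5*sqrt(545) + 117)^(1/3) + 4 + (5*sqrt(545) + 117)^(1/3))/10)*sin(sqrt(3)*x*(-(5*sqrt(545) + 117)^(1/3) + 4/(5*sqrt(545) + 117)^(1/3))/10) + C2*exp(-x*(4/(5*sqrt(545) + 117)^(1/3) + 4 + (5*sqrt(545) + 117)^(1/3))/10)*cos(sqrt(3)*x*(-(5*sqrt(545) + 117)^(1/3) + 4/(5*sqrt(545) + 117)^(1/3))/10) + C3*exp(x*(-2 + 4/(5*sqrt(545) + 117)^(1/3) + (5*sqrt(545) + 117)^(1/3))/5) + x


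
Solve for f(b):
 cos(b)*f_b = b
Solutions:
 f(b) = C1 + Integral(b/cos(b), b)


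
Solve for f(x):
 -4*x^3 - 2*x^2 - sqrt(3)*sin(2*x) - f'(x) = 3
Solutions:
 f(x) = C1 - x^4 - 2*x^3/3 - 3*x + sqrt(3)*cos(2*x)/2


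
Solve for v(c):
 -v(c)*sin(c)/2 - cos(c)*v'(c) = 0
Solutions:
 v(c) = C1*sqrt(cos(c))


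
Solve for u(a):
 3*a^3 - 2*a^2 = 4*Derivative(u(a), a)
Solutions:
 u(a) = C1 + 3*a^4/16 - a^3/6


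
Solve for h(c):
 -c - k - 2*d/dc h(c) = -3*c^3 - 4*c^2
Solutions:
 h(c) = C1 + 3*c^4/8 + 2*c^3/3 - c^2/4 - c*k/2


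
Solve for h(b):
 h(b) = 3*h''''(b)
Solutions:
 h(b) = C1*exp(-3^(3/4)*b/3) + C2*exp(3^(3/4)*b/3) + C3*sin(3^(3/4)*b/3) + C4*cos(3^(3/4)*b/3)


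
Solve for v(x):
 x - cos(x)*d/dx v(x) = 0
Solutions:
 v(x) = C1 + Integral(x/cos(x), x)


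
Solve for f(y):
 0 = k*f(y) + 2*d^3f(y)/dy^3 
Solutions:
 f(y) = C1*exp(2^(2/3)*y*(-k)^(1/3)/2) + C2*exp(2^(2/3)*y*(-k)^(1/3)*(-1 + sqrt(3)*I)/4) + C3*exp(-2^(2/3)*y*(-k)^(1/3)*(1 + sqrt(3)*I)/4)


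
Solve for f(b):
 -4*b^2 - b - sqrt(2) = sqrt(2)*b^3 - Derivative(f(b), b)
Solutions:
 f(b) = C1 + sqrt(2)*b^4/4 + 4*b^3/3 + b^2/2 + sqrt(2)*b


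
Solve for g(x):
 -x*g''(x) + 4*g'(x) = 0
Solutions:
 g(x) = C1 + C2*x^5


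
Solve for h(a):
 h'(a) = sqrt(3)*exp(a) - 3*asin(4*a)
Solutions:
 h(a) = C1 - 3*a*asin(4*a) - 3*sqrt(1 - 16*a^2)/4 + sqrt(3)*exp(a)


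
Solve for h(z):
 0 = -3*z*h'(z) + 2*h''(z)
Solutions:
 h(z) = C1 + C2*erfi(sqrt(3)*z/2)


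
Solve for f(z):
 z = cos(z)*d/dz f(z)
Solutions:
 f(z) = C1 + Integral(z/cos(z), z)


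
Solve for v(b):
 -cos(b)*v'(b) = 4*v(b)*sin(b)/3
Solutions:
 v(b) = C1*cos(b)^(4/3)


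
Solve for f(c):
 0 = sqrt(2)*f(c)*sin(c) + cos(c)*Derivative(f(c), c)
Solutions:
 f(c) = C1*cos(c)^(sqrt(2))


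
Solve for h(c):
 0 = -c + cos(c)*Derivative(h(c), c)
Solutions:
 h(c) = C1 + Integral(c/cos(c), c)


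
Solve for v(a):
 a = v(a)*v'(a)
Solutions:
 v(a) = -sqrt(C1 + a^2)
 v(a) = sqrt(C1 + a^2)


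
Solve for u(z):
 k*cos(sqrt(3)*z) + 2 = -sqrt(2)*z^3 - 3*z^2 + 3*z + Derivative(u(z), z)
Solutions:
 u(z) = C1 + sqrt(3)*k*sin(sqrt(3)*z)/3 + sqrt(2)*z^4/4 + z^3 - 3*z^2/2 + 2*z


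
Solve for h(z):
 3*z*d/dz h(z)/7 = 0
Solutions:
 h(z) = C1


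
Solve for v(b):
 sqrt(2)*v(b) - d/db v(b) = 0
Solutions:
 v(b) = C1*exp(sqrt(2)*b)


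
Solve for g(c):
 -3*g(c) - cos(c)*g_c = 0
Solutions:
 g(c) = C1*(sin(c) - 1)^(3/2)/(sin(c) + 1)^(3/2)


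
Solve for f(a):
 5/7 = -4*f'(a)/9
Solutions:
 f(a) = C1 - 45*a/28


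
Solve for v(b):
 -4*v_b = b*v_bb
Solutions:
 v(b) = C1 + C2/b^3


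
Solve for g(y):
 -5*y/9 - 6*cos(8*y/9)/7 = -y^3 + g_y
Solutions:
 g(y) = C1 + y^4/4 - 5*y^2/18 - 27*sin(8*y/9)/28


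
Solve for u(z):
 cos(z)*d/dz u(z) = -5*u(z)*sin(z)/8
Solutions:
 u(z) = C1*cos(z)^(5/8)


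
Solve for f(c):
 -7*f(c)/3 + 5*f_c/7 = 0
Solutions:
 f(c) = C1*exp(49*c/15)


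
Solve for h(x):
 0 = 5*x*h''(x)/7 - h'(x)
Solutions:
 h(x) = C1 + C2*x^(12/5)


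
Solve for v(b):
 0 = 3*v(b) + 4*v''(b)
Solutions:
 v(b) = C1*sin(sqrt(3)*b/2) + C2*cos(sqrt(3)*b/2)


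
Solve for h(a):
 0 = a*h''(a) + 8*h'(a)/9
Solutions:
 h(a) = C1 + C2*a^(1/9)


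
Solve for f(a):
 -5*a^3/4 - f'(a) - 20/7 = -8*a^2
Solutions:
 f(a) = C1 - 5*a^4/16 + 8*a^3/3 - 20*a/7


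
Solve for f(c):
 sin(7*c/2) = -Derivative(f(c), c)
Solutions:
 f(c) = C1 + 2*cos(7*c/2)/7


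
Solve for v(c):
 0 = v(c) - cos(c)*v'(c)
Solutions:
 v(c) = C1*sqrt(sin(c) + 1)/sqrt(sin(c) - 1)


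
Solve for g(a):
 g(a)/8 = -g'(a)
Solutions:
 g(a) = C1*exp(-a/8)


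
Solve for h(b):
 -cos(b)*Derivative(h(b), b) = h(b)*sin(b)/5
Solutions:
 h(b) = C1*cos(b)^(1/5)


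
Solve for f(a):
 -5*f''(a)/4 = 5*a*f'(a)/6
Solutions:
 f(a) = C1 + C2*erf(sqrt(3)*a/3)


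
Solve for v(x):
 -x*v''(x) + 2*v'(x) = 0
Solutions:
 v(x) = C1 + C2*x^3


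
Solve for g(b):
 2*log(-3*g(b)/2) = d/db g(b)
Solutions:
 -Integral(1/(log(-_y) - log(2) + log(3)), (_y, g(b)))/2 = C1 - b


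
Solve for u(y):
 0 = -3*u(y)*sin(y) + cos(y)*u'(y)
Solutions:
 u(y) = C1/cos(y)^3


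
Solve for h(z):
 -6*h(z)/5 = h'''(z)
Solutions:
 h(z) = C3*exp(-5^(2/3)*6^(1/3)*z/5) + (C1*sin(2^(1/3)*3^(5/6)*5^(2/3)*z/10) + C2*cos(2^(1/3)*3^(5/6)*5^(2/3)*z/10))*exp(5^(2/3)*6^(1/3)*z/10)


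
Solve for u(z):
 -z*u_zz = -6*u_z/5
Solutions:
 u(z) = C1 + C2*z^(11/5)


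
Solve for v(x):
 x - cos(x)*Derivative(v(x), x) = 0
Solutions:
 v(x) = C1 + Integral(x/cos(x), x)


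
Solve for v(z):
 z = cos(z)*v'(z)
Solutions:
 v(z) = C1 + Integral(z/cos(z), z)


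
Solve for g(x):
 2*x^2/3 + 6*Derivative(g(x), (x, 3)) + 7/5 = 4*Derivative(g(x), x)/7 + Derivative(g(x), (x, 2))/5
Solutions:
 g(x) = C1 + C2*exp(x*(7 - sqrt(16849))/420) + C3*exp(x*(7 + sqrt(16849))/420) + 7*x^3/18 - 49*x^2/120 + 32683*x/1200


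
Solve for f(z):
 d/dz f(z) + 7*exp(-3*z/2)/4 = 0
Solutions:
 f(z) = C1 + 7*exp(-3*z/2)/6


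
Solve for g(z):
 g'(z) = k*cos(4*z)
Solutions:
 g(z) = C1 + k*sin(4*z)/4


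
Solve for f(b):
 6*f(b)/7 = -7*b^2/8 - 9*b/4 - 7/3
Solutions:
 f(b) = -49*b^2/48 - 21*b/8 - 49/18


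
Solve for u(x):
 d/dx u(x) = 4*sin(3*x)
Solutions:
 u(x) = C1 - 4*cos(3*x)/3


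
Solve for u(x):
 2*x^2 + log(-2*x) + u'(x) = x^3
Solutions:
 u(x) = C1 + x^4/4 - 2*x^3/3 - x*log(-x) + x*(1 - log(2))


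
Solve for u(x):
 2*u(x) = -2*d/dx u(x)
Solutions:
 u(x) = C1*exp(-x)


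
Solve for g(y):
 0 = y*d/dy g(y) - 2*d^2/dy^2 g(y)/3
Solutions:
 g(y) = C1 + C2*erfi(sqrt(3)*y/2)


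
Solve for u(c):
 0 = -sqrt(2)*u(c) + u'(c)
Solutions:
 u(c) = C1*exp(sqrt(2)*c)


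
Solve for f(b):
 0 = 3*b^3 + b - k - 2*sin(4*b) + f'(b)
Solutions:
 f(b) = C1 - 3*b^4/4 - b^2/2 + b*k - cos(4*b)/2


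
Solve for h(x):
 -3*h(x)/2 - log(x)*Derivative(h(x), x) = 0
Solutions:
 h(x) = C1*exp(-3*li(x)/2)


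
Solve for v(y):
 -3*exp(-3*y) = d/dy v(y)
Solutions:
 v(y) = C1 + exp(-3*y)


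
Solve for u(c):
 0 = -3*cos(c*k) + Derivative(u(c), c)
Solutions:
 u(c) = C1 + 3*sin(c*k)/k


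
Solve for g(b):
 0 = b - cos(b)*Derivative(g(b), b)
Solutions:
 g(b) = C1 + Integral(b/cos(b), b)


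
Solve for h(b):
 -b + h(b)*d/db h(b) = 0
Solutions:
 h(b) = -sqrt(C1 + b^2)
 h(b) = sqrt(C1 + b^2)


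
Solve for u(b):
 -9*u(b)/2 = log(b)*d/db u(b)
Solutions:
 u(b) = C1*exp(-9*li(b)/2)


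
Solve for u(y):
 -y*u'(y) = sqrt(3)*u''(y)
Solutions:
 u(y) = C1 + C2*erf(sqrt(2)*3^(3/4)*y/6)


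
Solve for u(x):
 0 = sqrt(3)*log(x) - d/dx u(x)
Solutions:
 u(x) = C1 + sqrt(3)*x*log(x) - sqrt(3)*x


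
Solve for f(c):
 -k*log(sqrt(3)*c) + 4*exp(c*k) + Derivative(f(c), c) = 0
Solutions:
 f(c) = C1 + c*k*log(c) + c*k*(-1 + log(3)/2) + Piecewise((-4*exp(c*k)/k, Ne(k, 0)), (-4*c, True))


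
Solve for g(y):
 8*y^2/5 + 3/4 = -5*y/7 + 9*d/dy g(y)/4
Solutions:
 g(y) = C1 + 32*y^3/135 + 10*y^2/63 + y/3


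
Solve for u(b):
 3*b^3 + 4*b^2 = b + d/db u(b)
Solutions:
 u(b) = C1 + 3*b^4/4 + 4*b^3/3 - b^2/2


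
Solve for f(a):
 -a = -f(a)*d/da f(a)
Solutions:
 f(a) = -sqrt(C1 + a^2)
 f(a) = sqrt(C1 + a^2)


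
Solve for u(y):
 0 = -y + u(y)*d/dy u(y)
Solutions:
 u(y) = -sqrt(C1 + y^2)
 u(y) = sqrt(C1 + y^2)


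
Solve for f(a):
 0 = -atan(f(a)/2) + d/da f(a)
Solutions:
 Integral(1/atan(_y/2), (_y, f(a))) = C1 + a


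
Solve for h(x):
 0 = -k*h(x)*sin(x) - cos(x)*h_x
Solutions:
 h(x) = C1*exp(k*log(cos(x)))


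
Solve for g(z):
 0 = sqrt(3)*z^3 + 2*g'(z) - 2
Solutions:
 g(z) = C1 - sqrt(3)*z^4/8 + z


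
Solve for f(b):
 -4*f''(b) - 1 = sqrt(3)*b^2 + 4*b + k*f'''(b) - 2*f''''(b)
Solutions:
 f(b) = C1 + C2*b + C3*exp(b*(k - sqrt(k^2 + 32))/4) + C4*exp(b*(k + sqrt(k^2 + 32))/4) - sqrt(3)*b^4/48 + b^3*(sqrt(3)*k - 8)/48 + b^2*(-sqrt(3)*k^2 + 8*k - 8*sqrt(3) - 8)/64


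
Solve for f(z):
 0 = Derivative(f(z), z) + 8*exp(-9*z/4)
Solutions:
 f(z) = C1 + 32*exp(-9*z/4)/9


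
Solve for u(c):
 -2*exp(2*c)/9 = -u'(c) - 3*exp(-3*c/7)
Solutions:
 u(c) = C1 + exp(2*c)/9 + 7*exp(-3*c/7)


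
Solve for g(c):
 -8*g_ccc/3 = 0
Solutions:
 g(c) = C1 + C2*c + C3*c^2


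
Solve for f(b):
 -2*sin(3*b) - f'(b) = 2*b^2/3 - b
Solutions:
 f(b) = C1 - 2*b^3/9 + b^2/2 + 2*cos(3*b)/3


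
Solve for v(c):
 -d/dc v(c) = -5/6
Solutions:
 v(c) = C1 + 5*c/6


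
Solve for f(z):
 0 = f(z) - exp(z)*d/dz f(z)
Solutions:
 f(z) = C1*exp(-exp(-z))


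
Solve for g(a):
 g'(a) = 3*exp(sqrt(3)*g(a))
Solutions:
 g(a) = sqrt(3)*(2*log(-1/(C1 + 3*a)) - log(3))/6


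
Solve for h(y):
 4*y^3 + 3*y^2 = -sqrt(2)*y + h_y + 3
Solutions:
 h(y) = C1 + y^4 + y^3 + sqrt(2)*y^2/2 - 3*y


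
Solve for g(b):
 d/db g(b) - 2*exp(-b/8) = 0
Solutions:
 g(b) = C1 - 16*exp(-b/8)


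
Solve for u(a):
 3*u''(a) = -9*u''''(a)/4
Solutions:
 u(a) = C1 + C2*a + C3*sin(2*sqrt(3)*a/3) + C4*cos(2*sqrt(3)*a/3)


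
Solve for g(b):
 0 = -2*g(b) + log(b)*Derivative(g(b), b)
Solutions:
 g(b) = C1*exp(2*li(b))


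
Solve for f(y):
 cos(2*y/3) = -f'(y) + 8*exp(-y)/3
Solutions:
 f(y) = C1 - 3*sin(2*y/3)/2 - 8*exp(-y)/3


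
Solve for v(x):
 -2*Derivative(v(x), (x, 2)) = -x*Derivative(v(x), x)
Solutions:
 v(x) = C1 + C2*erfi(x/2)


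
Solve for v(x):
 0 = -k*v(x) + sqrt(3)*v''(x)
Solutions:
 v(x) = C1*exp(-3^(3/4)*sqrt(k)*x/3) + C2*exp(3^(3/4)*sqrt(k)*x/3)


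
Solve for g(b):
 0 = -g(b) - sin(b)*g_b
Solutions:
 g(b) = C1*sqrt(cos(b) + 1)/sqrt(cos(b) - 1)


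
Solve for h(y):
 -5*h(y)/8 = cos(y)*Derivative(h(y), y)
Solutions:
 h(y) = C1*(sin(y) - 1)^(5/16)/(sin(y) + 1)^(5/16)


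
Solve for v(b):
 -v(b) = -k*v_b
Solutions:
 v(b) = C1*exp(b/k)


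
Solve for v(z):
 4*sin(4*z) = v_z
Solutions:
 v(z) = C1 - cos(4*z)


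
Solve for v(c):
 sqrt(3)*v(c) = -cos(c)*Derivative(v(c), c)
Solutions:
 v(c) = C1*(sin(c) - 1)^(sqrt(3)/2)/(sin(c) + 1)^(sqrt(3)/2)


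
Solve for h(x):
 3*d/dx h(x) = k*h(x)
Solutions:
 h(x) = C1*exp(k*x/3)


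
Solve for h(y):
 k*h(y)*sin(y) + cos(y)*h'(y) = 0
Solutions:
 h(y) = C1*exp(k*log(cos(y)))


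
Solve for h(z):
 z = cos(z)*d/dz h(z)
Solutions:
 h(z) = C1 + Integral(z/cos(z), z)


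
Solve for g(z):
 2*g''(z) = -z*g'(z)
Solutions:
 g(z) = C1 + C2*erf(z/2)


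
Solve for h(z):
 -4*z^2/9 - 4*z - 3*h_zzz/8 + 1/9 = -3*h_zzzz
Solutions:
 h(z) = C1 + C2*z + C3*z^2 + C4*exp(z/8) - 8*z^5/405 - 100*z^4/81 - 3196*z^3/81


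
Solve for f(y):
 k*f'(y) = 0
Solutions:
 f(y) = C1


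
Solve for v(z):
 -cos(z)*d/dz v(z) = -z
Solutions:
 v(z) = C1 + Integral(z/cos(z), z)


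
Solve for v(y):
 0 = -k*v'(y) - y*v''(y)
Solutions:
 v(y) = C1 + y^(1 - re(k))*(C2*sin(log(y)*Abs(im(k))) + C3*cos(log(y)*im(k)))


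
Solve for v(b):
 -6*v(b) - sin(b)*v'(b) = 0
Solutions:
 v(b) = C1*(cos(b)^3 + 3*cos(b)^2 + 3*cos(b) + 1)/(cos(b)^3 - 3*cos(b)^2 + 3*cos(b) - 1)


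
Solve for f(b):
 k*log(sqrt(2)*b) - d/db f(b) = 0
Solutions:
 f(b) = C1 + b*k*log(b) - b*k + b*k*log(2)/2


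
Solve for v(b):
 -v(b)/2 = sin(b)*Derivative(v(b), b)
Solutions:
 v(b) = C1*(cos(b) + 1)^(1/4)/(cos(b) - 1)^(1/4)


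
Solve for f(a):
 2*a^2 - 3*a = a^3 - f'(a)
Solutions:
 f(a) = C1 + a^4/4 - 2*a^3/3 + 3*a^2/2


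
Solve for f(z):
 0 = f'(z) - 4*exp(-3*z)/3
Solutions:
 f(z) = C1 - 4*exp(-3*z)/9


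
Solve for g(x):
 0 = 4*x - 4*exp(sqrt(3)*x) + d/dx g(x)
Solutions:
 g(x) = C1 - 2*x^2 + 4*sqrt(3)*exp(sqrt(3)*x)/3


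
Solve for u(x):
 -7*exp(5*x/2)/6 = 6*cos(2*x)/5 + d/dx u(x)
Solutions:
 u(x) = C1 - 7*exp(5*x/2)/15 - 3*sin(2*x)/5


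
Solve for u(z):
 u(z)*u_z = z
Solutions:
 u(z) = -sqrt(C1 + z^2)
 u(z) = sqrt(C1 + z^2)


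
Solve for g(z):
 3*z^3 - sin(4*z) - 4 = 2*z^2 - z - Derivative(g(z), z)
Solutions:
 g(z) = C1 - 3*z^4/4 + 2*z^3/3 - z^2/2 + 4*z - cos(4*z)/4


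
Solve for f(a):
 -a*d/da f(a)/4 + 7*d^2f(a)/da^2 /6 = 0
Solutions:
 f(a) = C1 + C2*erfi(sqrt(21)*a/14)


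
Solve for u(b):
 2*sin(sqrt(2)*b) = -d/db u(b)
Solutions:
 u(b) = C1 + sqrt(2)*cos(sqrt(2)*b)


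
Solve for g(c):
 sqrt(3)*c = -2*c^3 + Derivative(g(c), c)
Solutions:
 g(c) = C1 + c^4/2 + sqrt(3)*c^2/2


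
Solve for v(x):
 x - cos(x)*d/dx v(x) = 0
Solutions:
 v(x) = C1 + Integral(x/cos(x), x)


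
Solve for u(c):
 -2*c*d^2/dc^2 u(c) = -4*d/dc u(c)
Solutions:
 u(c) = C1 + C2*c^3


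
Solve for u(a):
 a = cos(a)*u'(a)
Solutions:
 u(a) = C1 + Integral(a/cos(a), a)


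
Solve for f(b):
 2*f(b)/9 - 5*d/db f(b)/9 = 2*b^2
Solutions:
 f(b) = C1*exp(2*b/5) + 9*b^2 + 45*b + 225/2


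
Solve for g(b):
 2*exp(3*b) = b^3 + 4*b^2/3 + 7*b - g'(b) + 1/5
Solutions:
 g(b) = C1 + b^4/4 + 4*b^3/9 + 7*b^2/2 + b/5 - 2*exp(3*b)/3


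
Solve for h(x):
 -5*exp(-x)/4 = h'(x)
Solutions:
 h(x) = C1 + 5*exp(-x)/4


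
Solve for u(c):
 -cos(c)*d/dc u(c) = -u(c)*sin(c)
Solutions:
 u(c) = C1/cos(c)


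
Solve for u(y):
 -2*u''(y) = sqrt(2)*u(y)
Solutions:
 u(y) = C1*sin(2^(3/4)*y/2) + C2*cos(2^(3/4)*y/2)


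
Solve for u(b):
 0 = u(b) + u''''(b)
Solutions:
 u(b) = (C1*sin(sqrt(2)*b/2) + C2*cos(sqrt(2)*b/2))*exp(-sqrt(2)*b/2) + (C3*sin(sqrt(2)*b/2) + C4*cos(sqrt(2)*b/2))*exp(sqrt(2)*b/2)


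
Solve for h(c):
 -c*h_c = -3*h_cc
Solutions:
 h(c) = C1 + C2*erfi(sqrt(6)*c/6)


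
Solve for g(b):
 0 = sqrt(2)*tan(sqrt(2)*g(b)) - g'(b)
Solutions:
 g(b) = sqrt(2)*(pi - asin(C1*exp(2*b)))/2
 g(b) = sqrt(2)*asin(C1*exp(2*b))/2


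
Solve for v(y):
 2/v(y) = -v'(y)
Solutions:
 v(y) = -sqrt(C1 - 4*y)
 v(y) = sqrt(C1 - 4*y)


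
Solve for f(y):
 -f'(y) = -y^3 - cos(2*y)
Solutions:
 f(y) = C1 + y^4/4 + sin(2*y)/2


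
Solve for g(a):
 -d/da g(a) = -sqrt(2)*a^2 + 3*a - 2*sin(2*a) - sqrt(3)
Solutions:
 g(a) = C1 + sqrt(2)*a^3/3 - 3*a^2/2 + sqrt(3)*a - cos(2*a)


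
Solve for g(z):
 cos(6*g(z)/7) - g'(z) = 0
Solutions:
 -z - 7*log(sin(6*g(z)/7) - 1)/12 + 7*log(sin(6*g(z)/7) + 1)/12 = C1


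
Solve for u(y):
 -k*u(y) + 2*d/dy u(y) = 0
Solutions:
 u(y) = C1*exp(k*y/2)


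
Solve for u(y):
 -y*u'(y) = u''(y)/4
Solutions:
 u(y) = C1 + C2*erf(sqrt(2)*y)


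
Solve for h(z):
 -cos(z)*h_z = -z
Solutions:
 h(z) = C1 + Integral(z/cos(z), z)


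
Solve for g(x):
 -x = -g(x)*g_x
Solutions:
 g(x) = -sqrt(C1 + x^2)
 g(x) = sqrt(C1 + x^2)


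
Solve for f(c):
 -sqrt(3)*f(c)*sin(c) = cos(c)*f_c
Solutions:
 f(c) = C1*cos(c)^(sqrt(3))


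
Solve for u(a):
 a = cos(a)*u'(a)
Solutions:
 u(a) = C1 + Integral(a/cos(a), a)


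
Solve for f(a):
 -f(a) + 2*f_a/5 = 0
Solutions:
 f(a) = C1*exp(5*a/2)


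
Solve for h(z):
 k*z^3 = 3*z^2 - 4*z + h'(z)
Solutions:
 h(z) = C1 + k*z^4/4 - z^3 + 2*z^2


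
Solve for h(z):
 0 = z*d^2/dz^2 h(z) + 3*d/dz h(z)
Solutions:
 h(z) = C1 + C2/z^2


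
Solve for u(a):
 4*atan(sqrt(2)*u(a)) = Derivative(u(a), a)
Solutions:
 Integral(1/atan(sqrt(2)*_y), (_y, u(a))) = C1 + 4*a


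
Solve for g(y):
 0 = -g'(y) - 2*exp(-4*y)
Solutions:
 g(y) = C1 + exp(-4*y)/2


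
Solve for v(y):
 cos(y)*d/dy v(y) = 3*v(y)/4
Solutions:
 v(y) = C1*(sin(y) + 1)^(3/8)/(sin(y) - 1)^(3/8)


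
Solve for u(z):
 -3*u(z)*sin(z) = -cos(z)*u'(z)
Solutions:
 u(z) = C1/cos(z)^3


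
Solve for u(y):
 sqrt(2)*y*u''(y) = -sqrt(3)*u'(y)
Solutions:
 u(y) = C1 + C2*y^(1 - sqrt(6)/2)


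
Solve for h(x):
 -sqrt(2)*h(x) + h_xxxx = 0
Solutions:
 h(x) = C1*exp(-2^(1/8)*x) + C2*exp(2^(1/8)*x) + C3*sin(2^(1/8)*x) + C4*cos(2^(1/8)*x)


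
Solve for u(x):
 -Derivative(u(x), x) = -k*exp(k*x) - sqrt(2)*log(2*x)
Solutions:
 u(x) = C1 + sqrt(2)*x*log(x) + sqrt(2)*x*(-1 + log(2)) + exp(k*x)


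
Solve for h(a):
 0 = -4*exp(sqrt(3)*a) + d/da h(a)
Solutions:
 h(a) = C1 + 4*sqrt(3)*exp(sqrt(3)*a)/3


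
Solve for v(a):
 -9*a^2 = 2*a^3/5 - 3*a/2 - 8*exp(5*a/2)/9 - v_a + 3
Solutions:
 v(a) = C1 + a^4/10 + 3*a^3 - 3*a^2/4 + 3*a - 16*exp(5*a/2)/45


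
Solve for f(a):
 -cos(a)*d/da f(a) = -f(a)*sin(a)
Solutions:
 f(a) = C1/cos(a)


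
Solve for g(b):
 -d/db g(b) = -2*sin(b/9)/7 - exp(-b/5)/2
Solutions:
 g(b) = C1 - 18*cos(b/9)/7 - 5*exp(-b/5)/2


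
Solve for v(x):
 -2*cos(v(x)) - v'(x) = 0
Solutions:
 v(x) = pi - asin((C1 + exp(4*x))/(C1 - exp(4*x)))
 v(x) = asin((C1 + exp(4*x))/(C1 - exp(4*x)))


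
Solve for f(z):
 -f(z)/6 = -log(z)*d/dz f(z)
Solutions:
 f(z) = C1*exp(li(z)/6)


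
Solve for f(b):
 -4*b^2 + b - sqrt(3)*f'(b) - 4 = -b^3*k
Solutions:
 f(b) = C1 + sqrt(3)*b^4*k/12 - 4*sqrt(3)*b^3/9 + sqrt(3)*b^2/6 - 4*sqrt(3)*b/3


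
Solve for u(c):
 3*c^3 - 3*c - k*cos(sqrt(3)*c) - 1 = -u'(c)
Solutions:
 u(c) = C1 - 3*c^4/4 + 3*c^2/2 + c + sqrt(3)*k*sin(sqrt(3)*c)/3


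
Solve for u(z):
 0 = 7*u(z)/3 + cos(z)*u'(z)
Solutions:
 u(z) = C1*(sin(z) - 1)^(7/6)/(sin(z) + 1)^(7/6)


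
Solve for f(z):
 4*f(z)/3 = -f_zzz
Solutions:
 f(z) = C3*exp(-6^(2/3)*z/3) + (C1*sin(2^(2/3)*3^(1/6)*z/2) + C2*cos(2^(2/3)*3^(1/6)*z/2))*exp(6^(2/3)*z/6)


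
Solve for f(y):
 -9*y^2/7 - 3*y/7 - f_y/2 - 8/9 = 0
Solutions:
 f(y) = C1 - 6*y^3/7 - 3*y^2/7 - 16*y/9


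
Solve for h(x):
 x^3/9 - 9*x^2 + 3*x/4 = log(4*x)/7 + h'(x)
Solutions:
 h(x) = C1 + x^4/36 - 3*x^3 + 3*x^2/8 - x*log(x)/7 - 2*x*log(2)/7 + x/7
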